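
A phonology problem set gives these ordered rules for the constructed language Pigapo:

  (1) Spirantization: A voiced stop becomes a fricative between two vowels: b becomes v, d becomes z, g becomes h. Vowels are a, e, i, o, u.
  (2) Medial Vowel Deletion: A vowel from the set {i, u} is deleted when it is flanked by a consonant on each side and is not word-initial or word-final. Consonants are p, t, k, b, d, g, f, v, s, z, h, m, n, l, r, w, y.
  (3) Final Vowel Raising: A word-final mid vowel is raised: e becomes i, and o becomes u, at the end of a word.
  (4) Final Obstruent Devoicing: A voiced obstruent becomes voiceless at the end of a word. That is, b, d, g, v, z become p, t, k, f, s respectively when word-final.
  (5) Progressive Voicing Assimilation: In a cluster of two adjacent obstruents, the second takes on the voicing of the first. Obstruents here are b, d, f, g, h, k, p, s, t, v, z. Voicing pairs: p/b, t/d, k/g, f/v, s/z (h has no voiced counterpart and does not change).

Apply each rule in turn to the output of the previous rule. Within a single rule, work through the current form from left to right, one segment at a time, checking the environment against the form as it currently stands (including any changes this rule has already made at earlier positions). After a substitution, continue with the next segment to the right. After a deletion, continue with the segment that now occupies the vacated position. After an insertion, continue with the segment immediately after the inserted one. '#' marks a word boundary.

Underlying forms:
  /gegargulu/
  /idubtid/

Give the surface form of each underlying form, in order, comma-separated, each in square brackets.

/gegargulu/:
  (1) Spirantization: [gegargulu] → [gehargulu]
  (2) Medial Vowel Deletion: [gehargulu] → [geharglu]
  (3) Final Vowel Raising: no change — [geharglu]
  (4) Final Obstruent Devoicing: no change — [geharglu]
  (5) Progressive Voicing Assimilation: no change — [geharglu]
/idubtid/:
  (1) Spirantization: [idubtid] → [izubtid]
  (2) Medial Vowel Deletion: [izubtid] → [izbtd]
  (3) Final Vowel Raising: no change — [izbtd]
  (4) Final Obstruent Devoicing: [izbtd] → [izbtt]
  (5) Progressive Voicing Assimilation: [izbtt] → [izbdd]

[geharglu], [izbdd]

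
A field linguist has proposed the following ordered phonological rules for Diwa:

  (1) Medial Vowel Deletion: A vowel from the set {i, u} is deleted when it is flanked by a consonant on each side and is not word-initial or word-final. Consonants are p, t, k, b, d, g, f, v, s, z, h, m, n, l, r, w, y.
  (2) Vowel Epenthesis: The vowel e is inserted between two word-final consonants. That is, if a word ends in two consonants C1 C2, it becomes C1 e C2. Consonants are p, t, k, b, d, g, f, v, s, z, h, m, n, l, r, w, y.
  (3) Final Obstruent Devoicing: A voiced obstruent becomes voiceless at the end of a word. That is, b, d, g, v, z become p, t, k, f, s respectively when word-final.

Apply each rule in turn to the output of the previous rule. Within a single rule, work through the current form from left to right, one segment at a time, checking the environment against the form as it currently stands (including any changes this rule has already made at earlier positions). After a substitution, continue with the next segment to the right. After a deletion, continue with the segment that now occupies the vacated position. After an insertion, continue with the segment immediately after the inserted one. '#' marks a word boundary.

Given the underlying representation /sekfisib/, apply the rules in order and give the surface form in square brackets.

(1) Medial Vowel Deletion: [sekfisib] → [sekfsb]
(2) Vowel Epenthesis: [sekfsb] → [sekfseb]
(3) Final Obstruent Devoicing: [sekfseb] → [sekfsep]

[sekfsep]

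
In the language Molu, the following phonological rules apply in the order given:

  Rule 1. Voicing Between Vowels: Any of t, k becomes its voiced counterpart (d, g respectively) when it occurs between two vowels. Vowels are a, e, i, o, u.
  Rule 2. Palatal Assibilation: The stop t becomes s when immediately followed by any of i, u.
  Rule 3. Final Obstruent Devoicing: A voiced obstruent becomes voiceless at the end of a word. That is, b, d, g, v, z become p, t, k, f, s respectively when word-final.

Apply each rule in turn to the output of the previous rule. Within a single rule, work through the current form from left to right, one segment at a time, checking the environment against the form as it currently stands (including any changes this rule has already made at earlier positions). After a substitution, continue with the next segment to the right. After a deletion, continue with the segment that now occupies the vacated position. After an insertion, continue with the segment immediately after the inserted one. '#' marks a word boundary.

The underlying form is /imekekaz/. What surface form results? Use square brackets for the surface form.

[imegegas]

Rule 1 Voicing Between Vowels: [imekekaz] → [imegegaz]
Rule 2 Palatal Assibilation: no change — [imegegaz]
Rule 3 Final Obstruent Devoicing: [imegegaz] → [imegegas]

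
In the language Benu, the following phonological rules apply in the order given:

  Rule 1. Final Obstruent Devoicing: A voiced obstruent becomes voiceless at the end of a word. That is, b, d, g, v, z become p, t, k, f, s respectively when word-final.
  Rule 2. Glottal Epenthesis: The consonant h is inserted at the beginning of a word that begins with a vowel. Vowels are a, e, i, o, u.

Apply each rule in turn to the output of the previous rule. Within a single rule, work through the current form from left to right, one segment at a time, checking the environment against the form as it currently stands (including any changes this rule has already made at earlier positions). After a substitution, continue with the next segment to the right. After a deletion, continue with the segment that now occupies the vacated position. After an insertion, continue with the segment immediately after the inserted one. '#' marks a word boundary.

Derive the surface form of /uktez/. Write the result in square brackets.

[huktes]

Rule 1 Final Obstruent Devoicing: [uktez] → [uktes]
Rule 2 Glottal Epenthesis: [uktes] → [huktes]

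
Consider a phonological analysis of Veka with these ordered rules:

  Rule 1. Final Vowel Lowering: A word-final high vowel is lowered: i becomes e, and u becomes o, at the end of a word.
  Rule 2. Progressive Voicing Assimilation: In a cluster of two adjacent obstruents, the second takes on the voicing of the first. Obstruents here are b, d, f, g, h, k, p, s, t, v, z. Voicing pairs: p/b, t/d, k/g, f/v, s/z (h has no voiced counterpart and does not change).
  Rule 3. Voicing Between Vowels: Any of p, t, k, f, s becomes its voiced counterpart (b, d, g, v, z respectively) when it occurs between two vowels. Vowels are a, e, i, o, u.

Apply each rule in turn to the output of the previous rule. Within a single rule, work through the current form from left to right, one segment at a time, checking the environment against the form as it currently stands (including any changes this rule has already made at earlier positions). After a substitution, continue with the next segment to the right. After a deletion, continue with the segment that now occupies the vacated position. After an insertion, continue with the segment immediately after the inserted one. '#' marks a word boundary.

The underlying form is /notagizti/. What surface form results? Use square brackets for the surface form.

[nodagizde]

Rule 1 Final Vowel Lowering: [notagizti] → [notagizte]
Rule 2 Progressive Voicing Assimilation: [notagizte] → [notagizde]
Rule 3 Voicing Between Vowels: [notagizde] → [nodagizde]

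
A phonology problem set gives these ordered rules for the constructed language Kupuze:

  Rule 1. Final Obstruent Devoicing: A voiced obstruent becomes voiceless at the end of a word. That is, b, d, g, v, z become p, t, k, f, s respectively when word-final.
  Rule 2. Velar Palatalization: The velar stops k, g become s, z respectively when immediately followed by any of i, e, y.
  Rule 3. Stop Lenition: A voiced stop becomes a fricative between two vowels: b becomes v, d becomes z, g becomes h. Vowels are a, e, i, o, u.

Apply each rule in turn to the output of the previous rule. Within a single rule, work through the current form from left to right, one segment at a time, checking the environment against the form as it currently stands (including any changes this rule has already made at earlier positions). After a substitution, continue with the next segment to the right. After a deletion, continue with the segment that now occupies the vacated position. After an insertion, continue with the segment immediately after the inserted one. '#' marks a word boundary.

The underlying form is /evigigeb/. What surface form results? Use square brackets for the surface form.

[evizizep]

Rule 1 Final Obstruent Devoicing: [evigigeb] → [evigigep]
Rule 2 Velar Palatalization: [evigigep] → [evizizep]
Rule 3 Stop Lenition: no change — [evizizep]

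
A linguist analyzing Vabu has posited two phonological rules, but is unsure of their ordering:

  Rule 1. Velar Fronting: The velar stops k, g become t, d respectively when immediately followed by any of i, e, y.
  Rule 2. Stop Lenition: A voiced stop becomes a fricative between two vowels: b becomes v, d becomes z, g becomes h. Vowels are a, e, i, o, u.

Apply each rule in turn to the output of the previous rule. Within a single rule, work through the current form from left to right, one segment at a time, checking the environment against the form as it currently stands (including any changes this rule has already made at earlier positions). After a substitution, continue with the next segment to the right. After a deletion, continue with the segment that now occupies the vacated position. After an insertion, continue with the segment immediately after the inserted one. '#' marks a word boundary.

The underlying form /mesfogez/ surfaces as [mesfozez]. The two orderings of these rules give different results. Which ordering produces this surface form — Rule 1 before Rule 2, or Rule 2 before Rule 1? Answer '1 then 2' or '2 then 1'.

1 then 2

Order 1 then 2:
  1 Velar Fronting: [mesfogez] → [mesfodez]
  2 Stop Lenition: [mesfodez] → [mesfozez]
  result: [mesfozez]
Order 2 then 1:
  2 Stop Lenition: [mesfogez] → [mesfohez]
  1 Velar Fronting: no change — [mesfohez]
  result: [mesfohez]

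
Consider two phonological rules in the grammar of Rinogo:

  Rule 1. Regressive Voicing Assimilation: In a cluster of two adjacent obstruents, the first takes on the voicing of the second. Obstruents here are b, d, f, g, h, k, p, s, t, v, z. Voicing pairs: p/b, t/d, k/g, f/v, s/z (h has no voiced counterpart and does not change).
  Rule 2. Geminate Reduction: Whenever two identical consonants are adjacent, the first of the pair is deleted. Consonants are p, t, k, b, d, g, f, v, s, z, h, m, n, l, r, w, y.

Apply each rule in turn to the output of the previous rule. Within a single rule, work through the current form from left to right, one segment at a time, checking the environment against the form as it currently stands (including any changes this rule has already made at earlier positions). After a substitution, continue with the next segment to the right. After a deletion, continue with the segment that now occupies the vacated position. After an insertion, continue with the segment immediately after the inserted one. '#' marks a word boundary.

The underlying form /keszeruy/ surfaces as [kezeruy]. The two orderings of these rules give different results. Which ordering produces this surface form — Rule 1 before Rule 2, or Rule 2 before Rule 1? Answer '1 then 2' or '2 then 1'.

Order 1 then 2:
  1 Regressive Voicing Assimilation: [keszeruy] → [kezzeruy]
  2 Geminate Reduction: [kezzeruy] → [kezeruy]
  result: [kezeruy]
Order 2 then 1:
  2 Geminate Reduction: no change — [keszeruy]
  1 Regressive Voicing Assimilation: [keszeruy] → [kezzeruy]
  result: [kezzeruy]

1 then 2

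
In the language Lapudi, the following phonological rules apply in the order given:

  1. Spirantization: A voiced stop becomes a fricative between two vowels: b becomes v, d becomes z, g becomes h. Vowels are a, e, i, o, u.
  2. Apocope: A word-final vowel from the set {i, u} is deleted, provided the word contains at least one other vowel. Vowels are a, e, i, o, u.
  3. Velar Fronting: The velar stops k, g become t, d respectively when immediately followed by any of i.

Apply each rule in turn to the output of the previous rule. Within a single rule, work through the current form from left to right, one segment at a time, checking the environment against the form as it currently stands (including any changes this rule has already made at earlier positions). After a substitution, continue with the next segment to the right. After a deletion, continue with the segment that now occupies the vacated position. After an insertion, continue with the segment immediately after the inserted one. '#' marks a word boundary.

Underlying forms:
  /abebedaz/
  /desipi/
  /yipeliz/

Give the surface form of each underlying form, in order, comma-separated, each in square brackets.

/abebedaz/:
  1 Spirantization: [abebedaz] → [avevezaz]
  2 Apocope: no change — [avevezaz]
  3 Velar Fronting: no change — [avevezaz]
/desipi/:
  1 Spirantization: no change — [desipi]
  2 Apocope: [desipi] → [desip]
  3 Velar Fronting: no change — [desip]
/yipeliz/:
  1 Spirantization: no change — [yipeliz]
  2 Apocope: no change — [yipeliz]
  3 Velar Fronting: no change — [yipeliz]

[avevezaz], [desip], [yipeliz]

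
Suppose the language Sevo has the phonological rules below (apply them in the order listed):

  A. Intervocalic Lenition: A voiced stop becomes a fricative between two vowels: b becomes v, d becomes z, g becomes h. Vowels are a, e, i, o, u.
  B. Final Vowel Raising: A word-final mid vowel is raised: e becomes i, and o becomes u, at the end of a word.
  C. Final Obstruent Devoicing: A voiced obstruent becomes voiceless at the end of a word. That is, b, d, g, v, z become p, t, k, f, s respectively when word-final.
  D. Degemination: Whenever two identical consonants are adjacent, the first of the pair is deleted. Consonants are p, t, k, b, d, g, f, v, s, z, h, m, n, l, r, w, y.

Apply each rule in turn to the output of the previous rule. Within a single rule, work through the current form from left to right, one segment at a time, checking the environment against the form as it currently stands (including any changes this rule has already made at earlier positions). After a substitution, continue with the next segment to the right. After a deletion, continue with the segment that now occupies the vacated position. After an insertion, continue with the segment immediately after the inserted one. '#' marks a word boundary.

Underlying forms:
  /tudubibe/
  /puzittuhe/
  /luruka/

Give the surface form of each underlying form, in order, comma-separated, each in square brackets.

/tudubibe/:
  A Intervocalic Lenition: [tudubibe] → [tuzuvive]
  B Final Vowel Raising: [tuzuvive] → [tuzuvivi]
  C Final Obstruent Devoicing: no change — [tuzuvivi]
  D Degemination: no change — [tuzuvivi]
/puzittuhe/:
  A Intervocalic Lenition: no change — [puzittuhe]
  B Final Vowel Raising: [puzittuhe] → [puzittuhi]
  C Final Obstruent Devoicing: no change — [puzittuhi]
  D Degemination: [puzittuhi] → [puzituhi]
/luruka/:
  A Intervocalic Lenition: no change — [luruka]
  B Final Vowel Raising: no change — [luruka]
  C Final Obstruent Devoicing: no change — [luruka]
  D Degemination: no change — [luruka]

[tuzuvivi], [puzituhi], [luruka]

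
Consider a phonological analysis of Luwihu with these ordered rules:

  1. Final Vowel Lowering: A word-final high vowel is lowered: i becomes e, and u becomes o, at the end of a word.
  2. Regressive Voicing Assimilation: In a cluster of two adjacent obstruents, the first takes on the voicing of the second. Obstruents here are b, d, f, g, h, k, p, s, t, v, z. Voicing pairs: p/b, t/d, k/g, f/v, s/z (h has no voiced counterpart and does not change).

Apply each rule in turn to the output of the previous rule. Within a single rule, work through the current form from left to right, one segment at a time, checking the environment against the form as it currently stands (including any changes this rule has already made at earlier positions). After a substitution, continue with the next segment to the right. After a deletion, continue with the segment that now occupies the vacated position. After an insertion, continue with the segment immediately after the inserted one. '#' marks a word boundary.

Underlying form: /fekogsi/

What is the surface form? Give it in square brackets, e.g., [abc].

[fekokse]

1 Final Vowel Lowering: [fekogsi] → [fekogse]
2 Regressive Voicing Assimilation: [fekogse] → [fekokse]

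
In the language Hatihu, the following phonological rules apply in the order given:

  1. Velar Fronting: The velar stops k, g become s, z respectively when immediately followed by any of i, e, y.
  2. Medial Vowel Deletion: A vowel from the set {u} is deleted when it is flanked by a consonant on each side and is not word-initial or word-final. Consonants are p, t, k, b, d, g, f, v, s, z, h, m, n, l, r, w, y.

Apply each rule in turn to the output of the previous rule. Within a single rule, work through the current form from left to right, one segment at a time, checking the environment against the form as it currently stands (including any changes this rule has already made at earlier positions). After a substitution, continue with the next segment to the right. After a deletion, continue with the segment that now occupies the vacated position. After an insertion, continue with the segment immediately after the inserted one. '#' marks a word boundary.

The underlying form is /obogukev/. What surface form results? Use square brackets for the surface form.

1 Velar Fronting: [obogukev] → [obogusev]
2 Medial Vowel Deletion: [obogusev] → [obogsev]

[obogsev]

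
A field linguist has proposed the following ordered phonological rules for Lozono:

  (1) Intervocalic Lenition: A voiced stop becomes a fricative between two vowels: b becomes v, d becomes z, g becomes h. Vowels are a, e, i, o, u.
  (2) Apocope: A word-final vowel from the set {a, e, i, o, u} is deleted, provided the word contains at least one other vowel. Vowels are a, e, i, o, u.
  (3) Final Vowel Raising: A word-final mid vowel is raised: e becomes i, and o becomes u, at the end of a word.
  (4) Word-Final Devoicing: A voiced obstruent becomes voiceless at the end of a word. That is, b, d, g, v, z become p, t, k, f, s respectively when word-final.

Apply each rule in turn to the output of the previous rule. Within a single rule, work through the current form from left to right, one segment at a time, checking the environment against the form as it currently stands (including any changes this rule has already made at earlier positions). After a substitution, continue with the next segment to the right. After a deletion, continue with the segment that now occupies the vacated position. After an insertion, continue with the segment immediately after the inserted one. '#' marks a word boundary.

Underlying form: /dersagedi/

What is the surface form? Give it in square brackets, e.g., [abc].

[dersahes]

(1) Intervocalic Lenition: [dersagedi] → [dersahezi]
(2) Apocope: [dersahezi] → [dersahez]
(3) Final Vowel Raising: no change — [dersahez]
(4) Word-Final Devoicing: [dersahez] → [dersahes]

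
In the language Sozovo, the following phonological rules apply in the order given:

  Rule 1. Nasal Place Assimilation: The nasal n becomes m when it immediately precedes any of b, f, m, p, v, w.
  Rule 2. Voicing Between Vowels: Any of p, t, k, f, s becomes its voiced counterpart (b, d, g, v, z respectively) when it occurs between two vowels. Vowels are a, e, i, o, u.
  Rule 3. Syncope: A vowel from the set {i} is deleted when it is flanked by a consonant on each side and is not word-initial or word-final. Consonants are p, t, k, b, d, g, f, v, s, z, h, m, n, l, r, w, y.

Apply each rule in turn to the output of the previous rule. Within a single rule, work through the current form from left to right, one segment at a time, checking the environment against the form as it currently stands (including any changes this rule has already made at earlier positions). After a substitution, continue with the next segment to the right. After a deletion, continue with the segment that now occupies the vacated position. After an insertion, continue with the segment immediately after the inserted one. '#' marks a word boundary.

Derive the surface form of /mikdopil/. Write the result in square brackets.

[mkdobl]

Rule 1 Nasal Place Assimilation: no change — [mikdopil]
Rule 2 Voicing Between Vowels: [mikdopil] → [mikdobil]
Rule 3 Syncope: [mikdobil] → [mkdobl]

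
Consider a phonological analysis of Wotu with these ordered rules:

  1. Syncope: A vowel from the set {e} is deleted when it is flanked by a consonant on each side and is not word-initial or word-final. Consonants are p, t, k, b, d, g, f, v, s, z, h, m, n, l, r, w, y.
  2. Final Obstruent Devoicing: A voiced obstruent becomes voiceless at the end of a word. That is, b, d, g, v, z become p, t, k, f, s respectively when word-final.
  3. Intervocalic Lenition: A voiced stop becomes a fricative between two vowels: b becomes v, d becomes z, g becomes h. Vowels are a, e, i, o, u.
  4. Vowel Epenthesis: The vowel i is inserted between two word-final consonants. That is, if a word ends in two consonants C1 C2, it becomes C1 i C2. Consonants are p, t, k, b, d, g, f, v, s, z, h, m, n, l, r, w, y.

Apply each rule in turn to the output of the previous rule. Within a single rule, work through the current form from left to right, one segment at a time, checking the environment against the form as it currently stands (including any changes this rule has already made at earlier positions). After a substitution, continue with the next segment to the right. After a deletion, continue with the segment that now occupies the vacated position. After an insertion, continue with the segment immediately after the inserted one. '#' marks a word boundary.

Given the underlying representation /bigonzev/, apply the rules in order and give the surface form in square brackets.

[bihonzif]

1 Syncope: [bigonzev] → [bigonzv]
2 Final Obstruent Devoicing: [bigonzv] → [bigonzf]
3 Intervocalic Lenition: [bigonzf] → [bihonzf]
4 Vowel Epenthesis: [bihonzf] → [bihonzif]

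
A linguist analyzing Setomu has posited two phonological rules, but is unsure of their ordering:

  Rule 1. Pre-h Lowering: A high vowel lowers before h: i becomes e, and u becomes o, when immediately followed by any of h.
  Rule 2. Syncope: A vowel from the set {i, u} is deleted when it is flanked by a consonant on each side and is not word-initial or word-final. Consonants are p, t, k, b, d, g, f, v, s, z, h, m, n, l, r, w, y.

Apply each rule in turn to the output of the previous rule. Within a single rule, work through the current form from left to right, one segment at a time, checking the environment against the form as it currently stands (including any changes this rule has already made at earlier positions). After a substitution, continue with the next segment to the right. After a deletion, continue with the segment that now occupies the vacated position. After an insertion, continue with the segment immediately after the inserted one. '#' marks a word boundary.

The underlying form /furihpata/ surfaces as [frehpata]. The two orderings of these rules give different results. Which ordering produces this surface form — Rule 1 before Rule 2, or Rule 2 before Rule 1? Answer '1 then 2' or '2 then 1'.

1 then 2

Order 1 then 2:
  1 Pre-h Lowering: [furihpata] → [furehpata]
  2 Syncope: [furehpata] → [frehpata]
  result: [frehpata]
Order 2 then 1:
  2 Syncope: [furihpata] → [frhpata]
  1 Pre-h Lowering: no change — [frhpata]
  result: [frhpata]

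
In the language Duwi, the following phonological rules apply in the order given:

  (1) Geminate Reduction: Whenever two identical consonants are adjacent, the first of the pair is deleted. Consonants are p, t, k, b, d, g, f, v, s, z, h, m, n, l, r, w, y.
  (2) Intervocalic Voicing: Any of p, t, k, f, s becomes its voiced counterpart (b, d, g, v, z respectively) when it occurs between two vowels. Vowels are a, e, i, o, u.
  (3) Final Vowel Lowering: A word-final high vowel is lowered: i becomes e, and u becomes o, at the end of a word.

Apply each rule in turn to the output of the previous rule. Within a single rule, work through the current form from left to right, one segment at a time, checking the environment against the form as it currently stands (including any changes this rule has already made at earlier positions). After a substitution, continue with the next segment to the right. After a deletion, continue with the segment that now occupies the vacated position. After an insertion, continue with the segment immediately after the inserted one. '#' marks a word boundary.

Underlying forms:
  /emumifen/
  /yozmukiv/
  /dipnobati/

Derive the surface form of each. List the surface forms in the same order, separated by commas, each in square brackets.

/emumifen/:
  (1) Geminate Reduction: no change — [emumifen]
  (2) Intervocalic Voicing: [emumifen] → [emumiven]
  (3) Final Vowel Lowering: no change — [emumiven]
/yozmukiv/:
  (1) Geminate Reduction: no change — [yozmukiv]
  (2) Intervocalic Voicing: [yozmukiv] → [yozmugiv]
  (3) Final Vowel Lowering: no change — [yozmugiv]
/dipnobati/:
  (1) Geminate Reduction: no change — [dipnobati]
  (2) Intervocalic Voicing: [dipnobati] → [dipnobadi]
  (3) Final Vowel Lowering: [dipnobadi] → [dipnobade]

[emumiven], [yozmugiv], [dipnobade]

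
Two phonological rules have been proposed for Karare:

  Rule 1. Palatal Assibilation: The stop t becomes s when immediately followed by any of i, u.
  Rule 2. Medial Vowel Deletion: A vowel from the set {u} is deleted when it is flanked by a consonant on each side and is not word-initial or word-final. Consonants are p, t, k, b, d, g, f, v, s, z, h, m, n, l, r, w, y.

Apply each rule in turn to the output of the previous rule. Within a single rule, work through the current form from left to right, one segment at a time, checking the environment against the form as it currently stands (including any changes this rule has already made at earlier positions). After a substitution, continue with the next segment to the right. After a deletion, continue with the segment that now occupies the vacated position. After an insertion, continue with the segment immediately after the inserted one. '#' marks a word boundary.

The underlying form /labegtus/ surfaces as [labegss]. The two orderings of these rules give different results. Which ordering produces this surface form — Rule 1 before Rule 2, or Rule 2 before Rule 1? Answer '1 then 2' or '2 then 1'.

Order 1 then 2:
  1 Palatal Assibilation: [labegtus] → [labegsus]
  2 Medial Vowel Deletion: [labegsus] → [labegss]
  result: [labegss]
Order 2 then 1:
  2 Medial Vowel Deletion: [labegtus] → [labegts]
  1 Palatal Assibilation: no change — [labegts]
  result: [labegts]

1 then 2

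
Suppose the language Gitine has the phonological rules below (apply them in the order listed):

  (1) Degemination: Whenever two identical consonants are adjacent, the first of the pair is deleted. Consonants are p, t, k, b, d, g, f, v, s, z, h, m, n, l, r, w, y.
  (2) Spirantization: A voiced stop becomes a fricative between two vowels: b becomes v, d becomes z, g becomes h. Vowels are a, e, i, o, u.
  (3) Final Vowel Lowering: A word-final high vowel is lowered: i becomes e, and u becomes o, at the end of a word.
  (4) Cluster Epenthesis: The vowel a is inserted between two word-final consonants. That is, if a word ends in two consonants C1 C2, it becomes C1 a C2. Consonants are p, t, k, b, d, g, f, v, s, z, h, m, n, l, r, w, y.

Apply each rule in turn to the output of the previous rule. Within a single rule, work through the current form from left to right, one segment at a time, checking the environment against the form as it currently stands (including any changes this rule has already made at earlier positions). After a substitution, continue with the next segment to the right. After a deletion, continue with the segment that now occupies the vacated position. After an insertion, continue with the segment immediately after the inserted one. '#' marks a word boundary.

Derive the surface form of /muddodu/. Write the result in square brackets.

[muzozo]

(1) Degemination: [muddodu] → [mudodu]
(2) Spirantization: [mudodu] → [muzozu]
(3) Final Vowel Lowering: [muzozu] → [muzozo]
(4) Cluster Epenthesis: no change — [muzozo]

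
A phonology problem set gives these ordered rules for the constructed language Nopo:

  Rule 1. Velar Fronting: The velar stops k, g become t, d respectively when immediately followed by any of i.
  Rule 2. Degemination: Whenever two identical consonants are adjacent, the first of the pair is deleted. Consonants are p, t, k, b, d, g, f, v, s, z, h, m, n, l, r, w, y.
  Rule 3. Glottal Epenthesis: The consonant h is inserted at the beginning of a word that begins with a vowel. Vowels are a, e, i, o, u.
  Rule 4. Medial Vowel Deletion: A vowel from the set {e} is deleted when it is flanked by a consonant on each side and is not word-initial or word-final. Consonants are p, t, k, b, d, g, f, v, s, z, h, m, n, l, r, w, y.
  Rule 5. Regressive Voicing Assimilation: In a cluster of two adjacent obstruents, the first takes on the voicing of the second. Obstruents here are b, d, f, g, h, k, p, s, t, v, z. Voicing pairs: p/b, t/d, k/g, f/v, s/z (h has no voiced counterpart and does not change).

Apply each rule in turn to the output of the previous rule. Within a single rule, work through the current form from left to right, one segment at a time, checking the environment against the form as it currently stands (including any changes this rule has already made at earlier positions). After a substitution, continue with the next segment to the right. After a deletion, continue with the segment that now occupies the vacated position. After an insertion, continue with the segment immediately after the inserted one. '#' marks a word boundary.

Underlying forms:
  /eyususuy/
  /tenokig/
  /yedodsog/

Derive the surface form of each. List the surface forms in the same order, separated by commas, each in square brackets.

/eyususuy/:
  Rule 1 Velar Fronting: no change — [eyususuy]
  Rule 2 Degemination: no change — [eyususuy]
  Rule 3 Glottal Epenthesis: [eyususuy] → [heyususuy]
  Rule 4 Medial Vowel Deletion: [heyususuy] → [hyususuy]
  Rule 5 Regressive Voicing Assimilation: no change — [hyususuy]
/tenokig/:
  Rule 1 Velar Fronting: [tenokig] → [tenotig]
  Rule 2 Degemination: no change — [tenotig]
  Rule 3 Glottal Epenthesis: no change — [tenotig]
  Rule 4 Medial Vowel Deletion: [tenotig] → [tnotig]
  Rule 5 Regressive Voicing Assimilation: no change — [tnotig]
/yedodsog/:
  Rule 1 Velar Fronting: no change — [yedodsog]
  Rule 2 Degemination: no change — [yedodsog]
  Rule 3 Glottal Epenthesis: no change — [yedodsog]
  Rule 4 Medial Vowel Deletion: [yedodsog] → [ydodsog]
  Rule 5 Regressive Voicing Assimilation: [ydodsog] → [ydotsog]

[hyususuy], [tnotig], [ydotsog]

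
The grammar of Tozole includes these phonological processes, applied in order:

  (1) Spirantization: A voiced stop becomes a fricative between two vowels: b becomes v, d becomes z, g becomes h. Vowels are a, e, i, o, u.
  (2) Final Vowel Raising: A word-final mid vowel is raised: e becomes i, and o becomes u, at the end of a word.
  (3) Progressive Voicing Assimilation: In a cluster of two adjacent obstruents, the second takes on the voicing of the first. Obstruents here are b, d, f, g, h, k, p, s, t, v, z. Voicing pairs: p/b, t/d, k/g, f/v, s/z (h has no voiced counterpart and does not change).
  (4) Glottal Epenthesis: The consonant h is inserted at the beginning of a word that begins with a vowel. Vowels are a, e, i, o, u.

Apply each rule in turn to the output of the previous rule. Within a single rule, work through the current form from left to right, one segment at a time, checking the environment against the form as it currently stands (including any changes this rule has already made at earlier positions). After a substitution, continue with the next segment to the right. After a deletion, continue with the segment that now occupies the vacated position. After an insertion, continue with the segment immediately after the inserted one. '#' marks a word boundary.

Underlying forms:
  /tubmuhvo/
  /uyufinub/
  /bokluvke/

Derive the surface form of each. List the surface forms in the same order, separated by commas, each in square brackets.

/tubmuhvo/:
  (1) Spirantization: no change — [tubmuhvo]
  (2) Final Vowel Raising: [tubmuhvo] → [tubmuhvu]
  (3) Progressive Voicing Assimilation: [tubmuhvu] → [tubmuhfu]
  (4) Glottal Epenthesis: no change — [tubmuhfu]
/uyufinub/:
  (1) Spirantization: no change — [uyufinub]
  (2) Final Vowel Raising: no change — [uyufinub]
  (3) Progressive Voicing Assimilation: no change — [uyufinub]
  (4) Glottal Epenthesis: [uyufinub] → [huyufinub]
/bokluvke/:
  (1) Spirantization: no change — [bokluvke]
  (2) Final Vowel Raising: [bokluvke] → [bokluvki]
  (3) Progressive Voicing Assimilation: [bokluvki] → [bokluvgi]
  (4) Glottal Epenthesis: no change — [bokluvgi]

[tubmuhfu], [huyufinub], [bokluvgi]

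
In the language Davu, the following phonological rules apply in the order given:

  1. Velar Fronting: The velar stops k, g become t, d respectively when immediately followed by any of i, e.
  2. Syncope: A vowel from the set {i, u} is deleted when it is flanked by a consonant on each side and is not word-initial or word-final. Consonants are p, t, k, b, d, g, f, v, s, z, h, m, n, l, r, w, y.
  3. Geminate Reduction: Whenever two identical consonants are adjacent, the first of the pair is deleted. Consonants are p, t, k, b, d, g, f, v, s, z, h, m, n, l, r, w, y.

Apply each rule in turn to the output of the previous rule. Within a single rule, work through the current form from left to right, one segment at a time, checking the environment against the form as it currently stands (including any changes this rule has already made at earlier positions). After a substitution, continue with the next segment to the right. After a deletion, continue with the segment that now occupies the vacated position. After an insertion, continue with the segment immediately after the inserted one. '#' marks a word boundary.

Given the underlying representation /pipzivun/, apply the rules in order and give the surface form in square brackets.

[pzvn]

1 Velar Fronting: no change — [pipzivun]
2 Syncope: [pipzivun] → [ppzvn]
3 Geminate Reduction: [ppzvn] → [pzvn]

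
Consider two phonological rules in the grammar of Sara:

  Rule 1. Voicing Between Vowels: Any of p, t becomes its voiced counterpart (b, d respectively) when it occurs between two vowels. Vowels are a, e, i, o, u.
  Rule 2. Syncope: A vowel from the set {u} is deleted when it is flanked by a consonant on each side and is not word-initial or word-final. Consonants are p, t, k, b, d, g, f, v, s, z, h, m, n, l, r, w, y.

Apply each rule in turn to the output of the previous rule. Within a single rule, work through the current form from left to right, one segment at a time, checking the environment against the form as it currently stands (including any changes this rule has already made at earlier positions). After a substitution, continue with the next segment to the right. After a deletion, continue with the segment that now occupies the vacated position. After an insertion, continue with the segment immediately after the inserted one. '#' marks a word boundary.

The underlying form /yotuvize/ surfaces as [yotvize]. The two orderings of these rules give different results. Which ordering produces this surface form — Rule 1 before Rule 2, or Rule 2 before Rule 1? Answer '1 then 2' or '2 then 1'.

2 then 1

Order 1 then 2:
  1 Voicing Between Vowels: [yotuvize] → [yoduvize]
  2 Syncope: [yoduvize] → [yodvize]
  result: [yodvize]
Order 2 then 1:
  2 Syncope: [yotuvize] → [yotvize]
  1 Voicing Between Vowels: no change — [yotvize]
  result: [yotvize]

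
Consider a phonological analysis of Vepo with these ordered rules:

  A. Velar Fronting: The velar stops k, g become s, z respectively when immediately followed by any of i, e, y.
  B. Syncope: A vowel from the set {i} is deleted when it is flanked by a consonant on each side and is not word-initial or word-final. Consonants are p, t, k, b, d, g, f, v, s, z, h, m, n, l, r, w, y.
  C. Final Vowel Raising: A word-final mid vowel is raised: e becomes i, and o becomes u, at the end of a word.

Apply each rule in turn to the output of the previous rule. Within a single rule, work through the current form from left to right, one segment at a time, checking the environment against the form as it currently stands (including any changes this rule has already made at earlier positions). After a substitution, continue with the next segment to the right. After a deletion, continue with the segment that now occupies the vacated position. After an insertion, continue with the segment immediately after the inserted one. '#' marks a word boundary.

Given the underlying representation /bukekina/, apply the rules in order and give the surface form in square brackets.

[busesna]

A Velar Fronting: [bukekina] → [busesina]
B Syncope: [busesina] → [busesna]
C Final Vowel Raising: no change — [busesna]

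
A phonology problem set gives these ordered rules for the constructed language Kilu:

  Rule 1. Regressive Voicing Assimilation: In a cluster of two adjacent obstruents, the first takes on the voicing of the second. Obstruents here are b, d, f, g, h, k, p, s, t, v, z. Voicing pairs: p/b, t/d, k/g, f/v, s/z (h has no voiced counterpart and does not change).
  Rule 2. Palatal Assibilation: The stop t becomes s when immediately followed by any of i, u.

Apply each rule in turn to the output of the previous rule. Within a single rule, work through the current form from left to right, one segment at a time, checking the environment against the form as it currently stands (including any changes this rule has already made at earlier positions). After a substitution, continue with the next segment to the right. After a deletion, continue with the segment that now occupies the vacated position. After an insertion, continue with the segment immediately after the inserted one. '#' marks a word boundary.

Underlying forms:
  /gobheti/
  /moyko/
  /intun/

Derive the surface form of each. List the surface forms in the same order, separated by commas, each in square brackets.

[gophesi], [moyko], [insun]

/gobheti/:
  Rule 1 Regressive Voicing Assimilation: [gobheti] → [gopheti]
  Rule 2 Palatal Assibilation: [gopheti] → [gophesi]
/moyko/:
  Rule 1 Regressive Voicing Assimilation: no change — [moyko]
  Rule 2 Palatal Assibilation: no change — [moyko]
/intun/:
  Rule 1 Regressive Voicing Assimilation: no change — [intun]
  Rule 2 Palatal Assibilation: [intun] → [insun]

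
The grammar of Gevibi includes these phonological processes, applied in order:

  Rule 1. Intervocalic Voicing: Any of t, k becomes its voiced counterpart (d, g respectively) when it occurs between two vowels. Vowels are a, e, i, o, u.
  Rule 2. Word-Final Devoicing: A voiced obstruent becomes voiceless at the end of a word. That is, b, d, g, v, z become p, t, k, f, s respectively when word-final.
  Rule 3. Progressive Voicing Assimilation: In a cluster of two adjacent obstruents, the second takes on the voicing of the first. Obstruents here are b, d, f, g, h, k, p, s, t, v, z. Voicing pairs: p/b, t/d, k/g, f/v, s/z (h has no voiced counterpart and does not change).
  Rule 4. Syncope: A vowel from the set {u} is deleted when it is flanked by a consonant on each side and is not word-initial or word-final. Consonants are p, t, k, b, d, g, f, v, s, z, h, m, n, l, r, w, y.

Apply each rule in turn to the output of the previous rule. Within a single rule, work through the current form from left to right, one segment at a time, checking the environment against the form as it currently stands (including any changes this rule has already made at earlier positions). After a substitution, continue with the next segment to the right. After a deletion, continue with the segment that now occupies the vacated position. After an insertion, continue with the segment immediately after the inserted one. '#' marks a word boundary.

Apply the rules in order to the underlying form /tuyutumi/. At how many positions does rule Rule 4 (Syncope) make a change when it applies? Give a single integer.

Rule 1 Intervocalic Voicing: [tuyutumi] → [tuyudumi]
Rule 2 Word-Final Devoicing: no change — [tuyudumi]
Rule 3 Progressive Voicing Assimilation: no change — [tuyudumi]
Rule 4 Syncope: [tuyudumi] → [tydmi]
Rule Rule 4 changed 3 position(s).

3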